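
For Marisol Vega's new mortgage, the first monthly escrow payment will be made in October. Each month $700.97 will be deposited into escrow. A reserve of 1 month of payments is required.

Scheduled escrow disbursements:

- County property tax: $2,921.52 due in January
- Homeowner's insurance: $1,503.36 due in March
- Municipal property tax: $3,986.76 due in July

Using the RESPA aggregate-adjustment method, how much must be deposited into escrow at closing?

$2,102.91

Cushion = 1 × $700.97 = $700.97
Trial balance (start $0, +$700.97 each month, − disbursements):
  Oct: +$700.97 → $700.97
  Nov: +$700.97 → $1,401.94
  Dec: +$700.97 → $2,102.91
  Jan: +$700.97 − $2,921.52 → -$117.64
  Feb: +$700.97 → $583.33
  Mar: +$700.97 − $1,503.36 → -$219.06
  Apr: +$700.97 → $481.91
  May: +$700.97 → $1,182.88
  Jun: +$700.97 → $1,883.85
  Jul: +$700.97 − $3,986.76 → -$1,401.94
  Aug: +$700.97 → -$700.97
  Sep: +$700.97 → $0.00
Lowest trial balance = -$1,401.94 (Jul)
Initial deposit = cushion − low point = $700.97 − (-$1,401.94) = $2,102.91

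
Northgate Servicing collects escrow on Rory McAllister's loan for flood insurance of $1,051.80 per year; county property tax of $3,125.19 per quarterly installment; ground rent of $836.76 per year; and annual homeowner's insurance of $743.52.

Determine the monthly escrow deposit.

$1,261.07

Flood insurance: $1,051.80
County property tax: $3,125.19 × 4 = $12,500.76
Ground rent: $836.76
Homeowner's insurance: $743.52
Total annual escrow = $1,051.80 + $12,500.76 + $836.76 + $743.52 = $15,132.84
Per month = $15,132.84 / 12 = $1,261.07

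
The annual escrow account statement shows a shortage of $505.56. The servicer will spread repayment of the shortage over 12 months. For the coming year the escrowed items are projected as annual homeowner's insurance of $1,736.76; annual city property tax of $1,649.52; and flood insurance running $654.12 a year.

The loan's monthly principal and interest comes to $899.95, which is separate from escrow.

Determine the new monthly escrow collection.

$378.83

Homeowner's insurance — $1,736.76 annually
City property tax — $1,649.52 annually
Flood insurance — $654.12 annually
Annual escrow total = $4,040.40
Base monthly escrow = $4,040.40 / 12 = $336.70
Shortage spread = $505.56 ÷ 12 = $42.13/mo
Adjusted monthly = $336.70 + $42.13 = $378.83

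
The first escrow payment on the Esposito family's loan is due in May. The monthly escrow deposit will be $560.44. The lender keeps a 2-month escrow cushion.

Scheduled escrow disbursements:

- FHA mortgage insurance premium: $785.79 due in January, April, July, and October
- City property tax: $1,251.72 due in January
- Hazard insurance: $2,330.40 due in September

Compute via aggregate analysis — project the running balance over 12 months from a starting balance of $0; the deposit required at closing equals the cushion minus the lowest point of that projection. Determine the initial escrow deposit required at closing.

Cushion = 2 × $560.44 = $1,120.88
Trial balance (start $0, +$560.44 each month, − disbursements):
  May: +$560.44 → $560.44
  Jun: +$560.44 → $1,120.88
  Jul: +$560.44 − $785.79 → $895.53
  Aug: +$560.44 → $1,455.97
  Sep: +$560.44 − $2,330.40 → -$313.99
  Oct: +$560.44 − $785.79 → -$539.34
  Nov: +$560.44 → $21.10
  Dec: +$560.44 → $581.54
  Jan: +$560.44 − $2,037.51 → -$895.53
  Feb: +$560.44 → -$335.09
  Mar: +$560.44 → $225.35
  Apr: +$560.44 − $785.79 → $0.00
Lowest trial balance = -$895.53 (Jan)
Initial deposit = cushion − low point = $1,120.88 − (-$895.53) = $2,016.41

$2,016.41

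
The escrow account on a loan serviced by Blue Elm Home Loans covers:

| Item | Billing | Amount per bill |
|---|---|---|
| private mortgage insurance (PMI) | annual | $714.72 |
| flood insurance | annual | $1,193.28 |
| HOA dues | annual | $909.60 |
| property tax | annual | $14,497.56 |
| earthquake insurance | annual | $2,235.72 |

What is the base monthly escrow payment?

$1,629.24

Private mortgage insurance (PMI): $714.72/yr
Flood insurance: $1,193.28/yr
HOA dues: $909.60/yr
Property tax: $14,497.56/yr
Earthquake insurance: $2,235.72/yr
Total per year = $714.72 + $1,193.28 + $909.60 + $14,497.56 + $2,235.72 = $19,550.88
Monthly escrow = $19,550.88 ÷ 12 = $1,629.24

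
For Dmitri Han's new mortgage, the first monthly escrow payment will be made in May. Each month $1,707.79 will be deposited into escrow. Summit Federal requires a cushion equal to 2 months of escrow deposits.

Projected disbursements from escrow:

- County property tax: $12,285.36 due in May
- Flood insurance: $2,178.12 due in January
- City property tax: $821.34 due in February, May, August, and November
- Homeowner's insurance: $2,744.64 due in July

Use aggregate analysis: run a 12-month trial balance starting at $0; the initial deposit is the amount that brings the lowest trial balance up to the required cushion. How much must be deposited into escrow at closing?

$14,814.49

Cushion = 2 × $1,707.79 = $3,415.58
Trial balance (start $0, +$1,707.79 each month, − disbursements):
  May: +$1,707.79 − $13,106.70 → -$11,398.91
  Jun: +$1,707.79 → -$9,691.12
  Jul: +$1,707.79 − $2,744.64 → -$10,727.97
  Aug: +$1,707.79 − $821.34 → -$9,841.52
  Sep: +$1,707.79 → -$8,133.73
  Oct: +$1,707.79 → -$6,425.94
  Nov: +$1,707.79 − $821.34 → -$5,539.49
  Dec: +$1,707.79 → -$3,831.70
  Jan: +$1,707.79 − $2,178.12 → -$4,302.03
  Feb: +$1,707.79 − $821.34 → -$3,415.58
  Mar: +$1,707.79 → -$1,707.79
  Apr: +$1,707.79 → $0.00
Lowest trial balance = -$11,398.91 (May)
Initial deposit = cushion − low point = $3,415.58 − (-$11,398.91) = $14,814.49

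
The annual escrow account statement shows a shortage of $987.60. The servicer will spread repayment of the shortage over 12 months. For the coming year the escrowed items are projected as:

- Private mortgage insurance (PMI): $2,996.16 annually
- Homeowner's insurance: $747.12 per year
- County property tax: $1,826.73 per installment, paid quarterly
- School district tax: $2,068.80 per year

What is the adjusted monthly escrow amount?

$1,175.55

Private mortgage insurance (PMI) — $2,996.16 annually
Homeowner's insurance — $747.12 annually
County property tax — $1,826.73 × 4 = $7,306.92 annually
School district tax — $2,068.80 annually
Total annual escrow = $2,996.16 + $747.12 + $7,306.92 + $2,068.80 = $13,119.00
Per month = $13,119.00 ÷ 12 = $1,093.25
Shortage spread = $987.60 / 12 = $82.30/mo
New monthly escrow = $1,093.25 + $82.30 = $1,175.55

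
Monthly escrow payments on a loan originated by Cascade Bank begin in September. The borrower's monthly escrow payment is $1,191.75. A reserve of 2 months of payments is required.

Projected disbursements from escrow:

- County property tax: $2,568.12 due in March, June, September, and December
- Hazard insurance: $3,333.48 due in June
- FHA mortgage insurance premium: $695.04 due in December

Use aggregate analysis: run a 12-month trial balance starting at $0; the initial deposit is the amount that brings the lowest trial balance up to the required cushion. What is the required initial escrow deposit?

$4,767.00

Cushion = 2 × $1,191.75 = $2,383.50
Trial balance (start $0, +$1,191.75 each month, − disbursements):
  Sep: +$1,191.75 − $2,568.12 → -$1,376.37
  Oct: +$1,191.75 → -$184.62
  Nov: +$1,191.75 → $1,007.13
  Dec: +$1,191.75 − $3,263.16 → -$1,064.28
  Jan: +$1,191.75 → $127.47
  Feb: +$1,191.75 → $1,319.22
  Mar: +$1,191.75 − $2,568.12 → -$57.15
  Apr: +$1,191.75 → $1,134.60
  May: +$1,191.75 → $2,326.35
  Jun: +$1,191.75 − $5,901.60 → -$2,383.50
  Jul: +$1,191.75 → -$1,191.75
  Aug: +$1,191.75 → $0.00
Lowest trial balance = -$2,383.50 (Jun)
Initial deposit = cushion − low point = $2,383.50 − (-$2,383.50) = $4,767.00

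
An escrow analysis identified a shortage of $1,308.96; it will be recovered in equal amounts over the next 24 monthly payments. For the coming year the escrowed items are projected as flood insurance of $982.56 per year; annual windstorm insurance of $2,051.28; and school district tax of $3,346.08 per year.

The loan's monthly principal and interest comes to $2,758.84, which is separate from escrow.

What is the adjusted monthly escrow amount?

$586.20

Flood insurance = $982.56
Windstorm insurance = $2,051.28
School district tax = $3,346.08
Yearly total = $982.56 + $2,051.28 + $3,346.08 = $6,379.92
Per month = $6,379.92 / 12 = $531.66
Monthly shortage recovery: $1,308.96 / 24 = $54.54
New monthly escrow = $531.66 + $54.54 = $586.20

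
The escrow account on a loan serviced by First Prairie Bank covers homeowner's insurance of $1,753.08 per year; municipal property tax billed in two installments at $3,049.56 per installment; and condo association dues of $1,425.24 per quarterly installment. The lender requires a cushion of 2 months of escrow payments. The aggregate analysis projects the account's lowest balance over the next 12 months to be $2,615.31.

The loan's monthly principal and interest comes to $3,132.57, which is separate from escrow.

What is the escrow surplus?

$356.45

Homeowner's insurance — $1,753.08
Municipal property tax — $3,049.56 × 2 = $6,099.12
Condo association dues — $1,425.24 × 4 = $5,700.96
Total annual escrow = $1,753.08 + $6,099.12 + $5,700.96 = $13,553.16
Monthly escrow = $13,553.16 / 12 = $1,129.43
Required reserve = 2 × $1,129.43 = $2,258.86
Surplus = $2,615.31 − $2,258.86 = $356.45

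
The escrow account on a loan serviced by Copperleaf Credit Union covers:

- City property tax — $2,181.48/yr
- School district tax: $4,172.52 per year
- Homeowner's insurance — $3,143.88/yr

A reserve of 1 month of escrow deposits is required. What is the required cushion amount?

$791.49

City property tax — $2,181.48
School district tax — $4,172.52
Homeowner's insurance — $3,143.88
Total per year = $2,181.48 + $4,172.52 + $3,143.88 = $9,497.88
Monthly = $9,497.88 / 12 = $791.49
Required cushion = 1 × $791.49 = $791.49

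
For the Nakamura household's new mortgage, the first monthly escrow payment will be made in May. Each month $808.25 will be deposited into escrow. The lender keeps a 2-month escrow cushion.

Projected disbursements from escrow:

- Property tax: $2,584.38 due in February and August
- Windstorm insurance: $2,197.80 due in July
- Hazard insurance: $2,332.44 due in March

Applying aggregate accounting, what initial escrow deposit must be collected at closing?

Cushion = 2 × $808.25 = $1,616.50
Trial balance (start $0, +$808.25 each month, − disbursements):
  May: +$808.25 → $808.25
  Jun: +$808.25 → $1,616.50
  Jul: +$808.25 − $2,197.80 → $226.95
  Aug: +$808.25 − $2,584.38 → -$1,549.18
  Sep: +$808.25 → -$740.93
  Oct: +$808.25 → $67.32
  Nov: +$808.25 → $875.57
  Dec: +$808.25 → $1,683.82
  Jan: +$808.25 → $2,492.07
  Feb: +$808.25 − $2,584.38 → $715.94
  Mar: +$808.25 − $2,332.44 → -$808.25
  Apr: +$808.25 → $0.00
Lowest trial balance = -$1,549.18 (Aug)
Initial deposit = cushion − low point = $1,616.50 − (-$1,549.18) = $3,165.68

$3,165.68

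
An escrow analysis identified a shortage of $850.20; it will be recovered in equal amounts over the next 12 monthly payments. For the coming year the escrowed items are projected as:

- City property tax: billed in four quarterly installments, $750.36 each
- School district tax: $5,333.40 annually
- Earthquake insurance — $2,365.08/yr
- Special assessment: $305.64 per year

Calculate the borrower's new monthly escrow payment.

$987.98

City property tax: $750.36 × 4 = $3,001.44/yr
School district tax: $5,333.40/yr
Earthquake insurance: $2,365.08/yr
Special assessment: $305.64/yr
Yearly total = $11,005.56
Monthly = $11,005.56 / 12 = $917.13
Shortage spread = $850.20 ÷ 12 = $70.85/mo
Adjusted monthly = $917.13 + $70.85 = $987.98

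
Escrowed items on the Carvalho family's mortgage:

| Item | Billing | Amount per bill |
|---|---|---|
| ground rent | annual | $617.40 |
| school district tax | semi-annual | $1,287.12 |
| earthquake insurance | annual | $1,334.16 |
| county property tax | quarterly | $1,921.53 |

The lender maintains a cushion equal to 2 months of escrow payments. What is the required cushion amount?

Ground rent — $617.40/yr
School district tax — $1,287.12 × 2 = $2,574.24/yr
Earthquake insurance — $1,334.16/yr
County property tax — $1,921.53 × 4 = $7,686.12/yr
Yearly total = $617.40 + $2,574.24 + $1,334.16 + $7,686.12 = $12,211.92
Monthly escrow = $12,211.92 / 12 = $1,017.66
Required cushion = 2 × $1,017.66 = $2,035.32

$2,035.32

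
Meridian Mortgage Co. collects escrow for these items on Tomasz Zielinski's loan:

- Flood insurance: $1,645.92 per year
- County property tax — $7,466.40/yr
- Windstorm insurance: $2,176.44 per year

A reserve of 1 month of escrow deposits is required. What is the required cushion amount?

Flood insurance — $1,645.92/yr
County property tax — $7,466.40/yr
Windstorm insurance — $2,176.44/yr
Combined annual = $1,645.92 + $7,466.40 + $2,176.44 = $11,288.76
Per month = $11,288.76 / 12 = $940.73
Required cushion = 1 × $940.73 = $940.73

$940.73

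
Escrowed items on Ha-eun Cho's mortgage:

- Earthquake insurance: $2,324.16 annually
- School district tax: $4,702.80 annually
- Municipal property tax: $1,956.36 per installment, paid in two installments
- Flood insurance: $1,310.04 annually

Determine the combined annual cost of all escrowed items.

Earthquake insurance: $2,324.16 annually
School district tax: $4,702.80 annually
Municipal property tax: $1,956.36 × 2 = $3,912.72 annually
Flood insurance: $1,310.04 annually
Combined annual = $2,324.16 + $4,702.80 + $3,912.72 + $1,310.04 = $12,249.72

$12,249.72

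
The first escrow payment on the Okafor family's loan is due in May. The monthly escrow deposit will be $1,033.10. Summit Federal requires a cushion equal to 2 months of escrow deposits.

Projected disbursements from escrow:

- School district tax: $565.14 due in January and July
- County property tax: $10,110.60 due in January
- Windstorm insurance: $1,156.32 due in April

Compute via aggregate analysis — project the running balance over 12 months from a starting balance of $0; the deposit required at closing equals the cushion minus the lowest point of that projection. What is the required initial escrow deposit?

$4,009.18

Cushion = 2 × $1,033.10 = $2,066.20
Trial balance (start $0, +$1,033.10 each month, − disbursements):
  May: +$1,033.10 → $1,033.10
  Jun: +$1,033.10 → $2,066.20
  Jul: +$1,033.10 − $565.14 → $2,534.16
  Aug: +$1,033.10 → $3,567.26
  Sep: +$1,033.10 → $4,600.36
  Oct: +$1,033.10 → $5,633.46
  Nov: +$1,033.10 → $6,666.56
  Dec: +$1,033.10 → $7,699.66
  Jan: +$1,033.10 − $10,675.74 → -$1,942.98
  Feb: +$1,033.10 → -$909.88
  Mar: +$1,033.10 → $123.22
  Apr: +$1,033.10 − $1,156.32 → $0.00
Lowest trial balance = -$1,942.98 (Jan)
Initial deposit = cushion − low point = $2,066.20 − (-$1,942.98) = $4,009.18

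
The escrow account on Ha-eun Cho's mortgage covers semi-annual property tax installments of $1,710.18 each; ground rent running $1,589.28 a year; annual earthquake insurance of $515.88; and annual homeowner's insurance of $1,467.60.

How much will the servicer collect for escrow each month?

$582.76

Property tax = $1,710.18 × 2 = $3,420.36 annually
Ground rent = $1,589.28 annually
Earthquake insurance = $515.88 annually
Homeowner's insurance = $1,467.60 annually
Total per year = $6,993.12
Monthly escrow = $6,993.12 ÷ 12 = $582.76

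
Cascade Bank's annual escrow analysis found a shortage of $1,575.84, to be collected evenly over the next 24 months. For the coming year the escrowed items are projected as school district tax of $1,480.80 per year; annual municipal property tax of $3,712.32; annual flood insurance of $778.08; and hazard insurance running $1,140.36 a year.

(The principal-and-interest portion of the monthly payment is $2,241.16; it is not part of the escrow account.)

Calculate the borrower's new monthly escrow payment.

School district tax — $1,480.80 per year
Municipal property tax — $3,712.32 per year
Flood insurance — $778.08 per year
Hazard insurance — $1,140.36 per year
Combined annual = $1,480.80 + $3,712.32 + $778.08 + $1,140.36 = $7,111.56
Monthly escrow = $7,111.56 / 12 = $592.63
Shortage spread = $1,575.84 / 24 = $65.66/mo
New monthly escrow = $592.63 + $65.66 = $658.29

$658.29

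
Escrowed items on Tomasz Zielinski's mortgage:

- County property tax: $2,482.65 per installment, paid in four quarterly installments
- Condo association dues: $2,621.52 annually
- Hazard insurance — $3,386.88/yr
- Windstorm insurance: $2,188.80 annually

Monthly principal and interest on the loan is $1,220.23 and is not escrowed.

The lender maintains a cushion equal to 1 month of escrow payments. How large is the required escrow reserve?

$1,510.65

County property tax: $2,482.65 × 4 = $9,930.60/yr
Condo association dues: $2,621.52/yr
Hazard insurance: $3,386.88/yr
Windstorm insurance: $2,188.80/yr
Yearly total = $18,127.80
Base monthly escrow = $18,127.80 / 12 = $1,510.65
Reserve = 1 × $1,510.65 = $1,510.65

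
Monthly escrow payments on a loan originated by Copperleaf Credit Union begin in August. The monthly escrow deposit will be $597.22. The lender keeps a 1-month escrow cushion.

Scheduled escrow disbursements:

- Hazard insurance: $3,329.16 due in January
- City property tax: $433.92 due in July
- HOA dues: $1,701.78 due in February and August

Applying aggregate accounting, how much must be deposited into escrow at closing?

$3,149.40

Cushion = 1 × $597.22 = $597.22
Trial balance (start $0, +$597.22 each month, − disbursements):
  Aug: +$597.22 − $1,701.78 → -$1,104.56
  Sep: +$597.22 → -$507.34
  Oct: +$597.22 → $89.88
  Nov: +$597.22 → $687.10
  Dec: +$597.22 → $1,284.32
  Jan: +$597.22 − $3,329.16 → -$1,447.62
  Feb: +$597.22 − $1,701.78 → -$2,552.18
  Mar: +$597.22 → -$1,954.96
  Apr: +$597.22 → -$1,357.74
  May: +$597.22 → -$760.52
  Jun: +$597.22 → -$163.30
  Jul: +$597.22 − $433.92 → $0.00
Lowest trial balance = -$2,552.18 (Feb)
Initial deposit = cushion − low point = $597.22 − (-$2,552.18) = $3,149.40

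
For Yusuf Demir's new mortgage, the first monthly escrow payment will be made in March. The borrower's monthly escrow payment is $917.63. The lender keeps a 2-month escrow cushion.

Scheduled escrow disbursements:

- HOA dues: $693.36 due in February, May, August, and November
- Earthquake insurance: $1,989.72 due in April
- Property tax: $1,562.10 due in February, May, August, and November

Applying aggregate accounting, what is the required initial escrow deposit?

Cushion = 2 × $917.63 = $1,835.26
Trial balance (start $0, +$917.63 each month, − disbursements):
  Mar: +$917.63 → $917.63
  Apr: +$917.63 − $1,989.72 → -$154.46
  May: +$917.63 − $2,255.46 → -$1,492.29
  Jun: +$917.63 → -$574.66
  Jul: +$917.63 → $342.97
  Aug: +$917.63 − $2,255.46 → -$994.86
  Sep: +$917.63 → -$77.23
  Oct: +$917.63 → $840.40
  Nov: +$917.63 − $2,255.46 → -$497.43
  Dec: +$917.63 → $420.20
  Jan: +$917.63 → $1,337.83
  Feb: +$917.63 − $2,255.46 → $0.00
Lowest trial balance = -$1,492.29 (May)
Initial deposit = cushion − low point = $1,835.26 − (-$1,492.29) = $3,327.55

$3,327.55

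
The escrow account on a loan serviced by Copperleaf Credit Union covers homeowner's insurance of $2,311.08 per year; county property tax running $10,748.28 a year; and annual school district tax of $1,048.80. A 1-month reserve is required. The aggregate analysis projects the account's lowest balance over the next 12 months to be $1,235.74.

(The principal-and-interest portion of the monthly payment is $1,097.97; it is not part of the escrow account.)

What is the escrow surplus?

Homeowner's insurance — $2,311.08
County property tax — $10,748.28
School district tax — $1,048.80
Total annual escrow = $2,311.08 + $10,748.28 + $1,048.80 = $14,108.16
Monthly = $14,108.16 / 12 = $1,175.68
Cushion = 1 × $1,175.68 = $1,175.68
Excess over cushion: $1,235.74 − $1,175.68 = $60.06

$60.06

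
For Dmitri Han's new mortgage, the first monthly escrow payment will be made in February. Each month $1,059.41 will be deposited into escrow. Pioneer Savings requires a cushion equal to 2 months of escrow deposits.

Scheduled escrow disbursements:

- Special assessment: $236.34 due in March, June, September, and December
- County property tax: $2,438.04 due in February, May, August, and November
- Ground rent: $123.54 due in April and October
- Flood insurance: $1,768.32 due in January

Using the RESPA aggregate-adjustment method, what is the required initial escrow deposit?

Cushion = 2 × $1,059.41 = $2,118.82
Trial balance (start $0, +$1,059.41 each month, − disbursements):
  Feb: +$1,059.41 − $2,438.04 → -$1,378.63
  Mar: +$1,059.41 − $236.34 → -$555.56
  Apr: +$1,059.41 − $123.54 → $380.31
  May: +$1,059.41 − $2,438.04 → -$998.32
  Jun: +$1,059.41 − $236.34 → -$175.25
  Jul: +$1,059.41 → $884.16
  Aug: +$1,059.41 − $2,438.04 → -$494.47
  Sep: +$1,059.41 − $236.34 → $328.60
  Oct: +$1,059.41 − $123.54 → $1,264.47
  Nov: +$1,059.41 − $2,438.04 → -$114.16
  Dec: +$1,059.41 − $236.34 → $708.91
  Jan: +$1,059.41 − $1,768.32 → $0.00
Lowest trial balance = -$1,378.63 (Feb)
Initial deposit = cushion − low point = $2,118.82 − (-$1,378.63) = $3,497.45

$3,497.45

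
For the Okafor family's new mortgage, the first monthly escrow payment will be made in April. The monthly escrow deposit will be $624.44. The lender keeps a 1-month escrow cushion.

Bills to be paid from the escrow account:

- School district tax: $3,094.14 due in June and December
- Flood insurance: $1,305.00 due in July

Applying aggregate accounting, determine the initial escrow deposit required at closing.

$2,525.82

Cushion = 1 × $624.44 = $624.44
Trial balance (start $0, +$624.44 each month, − disbursements):
  Apr: +$624.44 → $624.44
  May: +$624.44 → $1,248.88
  Jun: +$624.44 − $3,094.14 → -$1,220.82
  Jul: +$624.44 − $1,305.00 → -$1,901.38
  Aug: +$624.44 → -$1,276.94
  Sep: +$624.44 → -$652.50
  Oct: +$624.44 → -$28.06
  Nov: +$624.44 → $596.38
  Dec: +$624.44 − $3,094.14 → -$1,873.32
  Jan: +$624.44 → -$1,248.88
  Feb: +$624.44 → -$624.44
  Mar: +$624.44 → $0.00
Lowest trial balance = -$1,901.38 (Jul)
Initial deposit = cushion − low point = $624.44 − (-$1,901.38) = $2,525.82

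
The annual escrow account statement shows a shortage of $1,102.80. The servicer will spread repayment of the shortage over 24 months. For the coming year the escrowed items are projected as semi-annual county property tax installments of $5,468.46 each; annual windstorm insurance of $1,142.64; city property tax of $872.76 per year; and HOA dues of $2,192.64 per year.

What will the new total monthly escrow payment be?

County property tax: $5,468.46 × 2 = $10,936.92 per year
Windstorm insurance: $1,142.64 per year
City property tax: $872.76 per year
HOA dues: $2,192.64 per year
Total annual escrow = $10,936.92 + $1,142.64 + $872.76 + $2,192.64 = $15,144.96
Monthly escrow = $15,144.96 / 12 = $1,262.08
Monthly shortage recovery: $1,102.80 ÷ 24 = $45.95
Adjusted monthly = $1,262.08 + $45.95 = $1,308.03

$1,308.03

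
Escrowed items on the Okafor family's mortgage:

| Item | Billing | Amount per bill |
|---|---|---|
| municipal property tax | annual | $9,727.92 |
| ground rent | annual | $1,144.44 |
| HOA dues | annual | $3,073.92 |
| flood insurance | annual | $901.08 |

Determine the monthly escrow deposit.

Municipal property tax — $9,727.92 annually
Ground rent — $1,144.44 annually
HOA dues — $3,073.92 annually
Flood insurance — $901.08 annually
Yearly total = $14,847.36
Monthly escrow = $14,847.36 ÷ 12 = $1,237.28

$1,237.28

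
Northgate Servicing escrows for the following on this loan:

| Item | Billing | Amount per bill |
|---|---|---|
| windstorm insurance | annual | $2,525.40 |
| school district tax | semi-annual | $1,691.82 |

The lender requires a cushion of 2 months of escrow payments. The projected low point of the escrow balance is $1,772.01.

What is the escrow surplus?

$787.17

Windstorm insurance: $2,525.40/yr
School district tax: $1,691.82 × 2 = $3,383.64/yr
Yearly total = $2,525.40 + $3,383.64 = $5,909.04
Base monthly escrow = $5,909.04 ÷ 12 = $492.42
Required cushion = 2 × $492.42 = $984.84
Excess over cushion: $1,772.01 − $984.84 = $787.17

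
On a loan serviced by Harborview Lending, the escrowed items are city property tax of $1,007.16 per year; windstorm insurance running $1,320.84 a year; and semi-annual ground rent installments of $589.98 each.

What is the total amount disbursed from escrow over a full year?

City property tax: $1,007.16
Windstorm insurance: $1,320.84
Ground rent: $589.98 × 2 = $1,179.96
Total annual escrow = $1,007.16 + $1,320.84 + $1,179.96 = $3,507.96

$3,507.96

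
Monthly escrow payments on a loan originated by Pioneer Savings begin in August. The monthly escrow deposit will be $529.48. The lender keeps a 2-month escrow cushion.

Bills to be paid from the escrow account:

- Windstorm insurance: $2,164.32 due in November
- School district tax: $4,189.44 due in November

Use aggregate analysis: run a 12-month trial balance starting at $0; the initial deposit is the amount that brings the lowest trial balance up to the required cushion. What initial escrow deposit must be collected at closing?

Cushion = 2 × $529.48 = $1,058.96
Trial balance (start $0, +$529.48 each month, − disbursements):
  Aug: +$529.48 → $529.48
  Sep: +$529.48 → $1,058.96
  Oct: +$529.48 → $1,588.44
  Nov: +$529.48 − $6,353.76 → -$4,235.84
  Dec: +$529.48 → -$3,706.36
  Jan: +$529.48 → -$3,176.88
  Feb: +$529.48 → -$2,647.40
  Mar: +$529.48 → -$2,117.92
  Apr: +$529.48 → -$1,588.44
  May: +$529.48 → -$1,058.96
  Jun: +$529.48 → -$529.48
  Jul: +$529.48 → $0.00
Lowest trial balance = -$4,235.84 (Nov)
Initial deposit = cushion − low point = $1,058.96 − (-$4,235.84) = $5,294.80

$5,294.80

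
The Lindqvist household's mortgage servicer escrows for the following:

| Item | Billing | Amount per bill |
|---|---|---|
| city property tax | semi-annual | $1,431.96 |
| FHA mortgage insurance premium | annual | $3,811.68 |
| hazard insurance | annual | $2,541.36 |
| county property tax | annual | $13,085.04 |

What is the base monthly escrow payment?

City property tax = $1,431.96 × 2 = $2,863.92
FHA mortgage insurance premium = $3,811.68
Hazard insurance = $2,541.36
County property tax = $13,085.04
Total per year = $2,863.92 + $3,811.68 + $2,541.36 + $13,085.04 = $22,302.00
Monthly = $22,302.00 ÷ 12 = $1,858.50

$1,858.50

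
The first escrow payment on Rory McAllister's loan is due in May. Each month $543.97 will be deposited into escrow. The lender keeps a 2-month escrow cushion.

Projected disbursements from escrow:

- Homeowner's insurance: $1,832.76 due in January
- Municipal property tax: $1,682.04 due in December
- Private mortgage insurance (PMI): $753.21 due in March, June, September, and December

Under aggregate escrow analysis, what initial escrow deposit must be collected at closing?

Cushion = 2 × $543.97 = $1,087.94
Trial balance (start $0, +$543.97 each month, − disbursements):
  May: +$543.97 → $543.97
  Jun: +$543.97 − $753.21 → $334.73
  Jul: +$543.97 → $878.70
  Aug: +$543.97 → $1,422.67
  Sep: +$543.97 − $753.21 → $1,213.43
  Oct: +$543.97 → $1,757.40
  Nov: +$543.97 → $2,301.37
  Dec: +$543.97 − $2,435.25 → $410.09
  Jan: +$543.97 − $1,832.76 → -$878.70
  Feb: +$543.97 → -$334.73
  Mar: +$543.97 − $753.21 → -$543.97
  Apr: +$543.97 → $0.00
Lowest trial balance = -$878.70 (Jan)
Initial deposit = cushion − low point = $1,087.94 − (-$878.70) = $1,966.64

$1,966.64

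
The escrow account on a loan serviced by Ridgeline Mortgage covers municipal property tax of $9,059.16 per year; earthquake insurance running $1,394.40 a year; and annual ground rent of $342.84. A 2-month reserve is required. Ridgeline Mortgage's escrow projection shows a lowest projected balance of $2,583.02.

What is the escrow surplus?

$783.62

Municipal property tax: $9,059.16
Earthquake insurance: $1,394.40
Ground rent: $342.84
Yearly total = $9,059.16 + $1,394.40 + $342.84 = $10,796.40
Monthly = $10,796.40 / 12 = $899.70
Required reserve = 2 × $899.70 = $1,799.40
Excess over cushion: $2,583.02 − $1,799.40 = $783.62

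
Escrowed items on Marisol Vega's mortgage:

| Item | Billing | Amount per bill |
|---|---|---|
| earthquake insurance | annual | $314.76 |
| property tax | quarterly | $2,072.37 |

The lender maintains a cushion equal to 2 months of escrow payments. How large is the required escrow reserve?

Earthquake insurance: $314.76 per year
Property tax: $2,072.37 × 4 = $8,289.48 per year
Total annual escrow = $314.76 + $8,289.48 = $8,604.24
Monthly escrow = $8,604.24 / 12 = $717.02
Required cushion = 2 × $717.02 = $1,434.04

$1,434.04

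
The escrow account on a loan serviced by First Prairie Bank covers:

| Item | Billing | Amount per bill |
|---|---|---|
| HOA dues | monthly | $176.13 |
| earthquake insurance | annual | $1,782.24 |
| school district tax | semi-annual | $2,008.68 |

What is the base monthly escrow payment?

$659.43

HOA dues = $176.13 × 12 = $2,113.56
Earthquake insurance = $1,782.24
School district tax = $2,008.68 × 2 = $4,017.36
Combined annual = $2,113.56 + $1,782.24 + $4,017.36 = $7,913.16
Base monthly escrow = $7,913.16 / 12 = $659.43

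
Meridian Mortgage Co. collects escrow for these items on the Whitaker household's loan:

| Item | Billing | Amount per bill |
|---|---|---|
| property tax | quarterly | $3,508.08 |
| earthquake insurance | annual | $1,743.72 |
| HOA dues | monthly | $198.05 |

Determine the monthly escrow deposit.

$1,512.72

Property tax: $3,508.08 × 4 = $14,032.32
Earthquake insurance: $1,743.72
HOA dues: $198.05 × 12 = $2,376.60
Combined annual = $14,032.32 + $1,743.72 + $2,376.60 = $18,152.64
Monthly escrow = $18,152.64 ÷ 12 = $1,512.72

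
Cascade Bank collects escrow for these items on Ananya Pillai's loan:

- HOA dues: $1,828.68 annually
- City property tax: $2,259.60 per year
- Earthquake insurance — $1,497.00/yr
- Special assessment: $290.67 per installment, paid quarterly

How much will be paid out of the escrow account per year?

HOA dues: $1,828.68/yr
City property tax: $2,259.60/yr
Earthquake insurance: $1,497.00/yr
Special assessment: $290.67 × 4 = $1,162.68/yr
Combined annual = $1,828.68 + $2,259.60 + $1,497.00 + $1,162.68 = $6,747.96

$6,747.96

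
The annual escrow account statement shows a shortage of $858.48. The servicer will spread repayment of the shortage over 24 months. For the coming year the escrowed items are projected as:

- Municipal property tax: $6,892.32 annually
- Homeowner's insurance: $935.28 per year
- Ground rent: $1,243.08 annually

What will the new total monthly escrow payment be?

Municipal property tax = $6,892.32 annually
Homeowner's insurance = $935.28 annually
Ground rent = $1,243.08 annually
Total annual escrow = $6,892.32 + $935.28 + $1,243.08 = $9,070.68
Per month = $9,070.68 / 12 = $755.89
Shortage spread = $858.48 / 24 = $35.77/mo
New monthly escrow = $755.89 + $35.77 = $791.66

$791.66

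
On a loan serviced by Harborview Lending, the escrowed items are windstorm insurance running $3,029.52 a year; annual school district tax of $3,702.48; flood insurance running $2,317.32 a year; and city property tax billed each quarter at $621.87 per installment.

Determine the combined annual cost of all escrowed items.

Windstorm insurance = $3,029.52 per year
School district tax = $3,702.48 per year
Flood insurance = $2,317.32 per year
City property tax = $621.87 × 4 = $2,487.48 per year
Combined annual = $3,029.52 + $3,702.48 + $2,317.32 + $2,487.48 = $11,536.80

$11,536.80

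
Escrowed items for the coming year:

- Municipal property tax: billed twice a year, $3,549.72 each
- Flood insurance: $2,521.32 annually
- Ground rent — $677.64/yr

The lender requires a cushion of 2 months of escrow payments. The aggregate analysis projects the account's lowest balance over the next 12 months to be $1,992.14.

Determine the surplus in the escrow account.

$275.74

Municipal property tax = $3,549.72 × 2 = $7,099.44/yr
Flood insurance = $2,521.32/yr
Ground rent = $677.64/yr
Annual escrow total = $10,298.40
Base monthly escrow = $10,298.40 / 12 = $858.20
Cushion = 2 × $858.20 = $1,716.40
Excess over cushion: $1,992.14 − $1,716.40 = $275.74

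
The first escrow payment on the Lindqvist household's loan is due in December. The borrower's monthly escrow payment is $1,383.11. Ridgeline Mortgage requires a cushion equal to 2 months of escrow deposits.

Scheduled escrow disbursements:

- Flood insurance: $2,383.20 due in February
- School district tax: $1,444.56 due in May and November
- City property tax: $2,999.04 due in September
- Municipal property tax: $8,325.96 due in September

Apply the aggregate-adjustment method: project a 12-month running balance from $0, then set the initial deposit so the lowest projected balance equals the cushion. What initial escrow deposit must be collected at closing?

$4,087.88

Cushion = 2 × $1,383.11 = $2,766.22
Trial balance (start $0, +$1,383.11 each month, − disbursements):
  Dec: +$1,383.11 → $1,383.11
  Jan: +$1,383.11 → $2,766.22
  Feb: +$1,383.11 − $2,383.20 → $1,766.13
  Mar: +$1,383.11 → $3,149.24
  Apr: +$1,383.11 → $4,532.35
  May: +$1,383.11 − $1,444.56 → $4,470.90
  Jun: +$1,383.11 → $5,854.01
  Jul: +$1,383.11 → $7,237.12
  Aug: +$1,383.11 → $8,620.23
  Sep: +$1,383.11 − $11,325.00 → -$1,321.66
  Oct: +$1,383.11 → $61.45
  Nov: +$1,383.11 − $1,444.56 → $0.00
Lowest trial balance = -$1,321.66 (Sep)
Initial deposit = cushion − low point = $2,766.22 − (-$1,321.66) = $4,087.88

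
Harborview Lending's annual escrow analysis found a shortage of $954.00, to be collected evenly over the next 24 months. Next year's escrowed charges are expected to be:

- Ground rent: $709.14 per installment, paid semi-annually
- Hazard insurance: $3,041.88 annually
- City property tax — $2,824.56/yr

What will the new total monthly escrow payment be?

Ground rent — $709.14 × 2 = $1,418.28 per year
Hazard insurance — $3,041.88 per year
City property tax — $2,824.56 per year
Yearly total = $1,418.28 + $3,041.88 + $2,824.56 = $7,284.72
Per month = $7,284.72 / 12 = $607.06
Shortage per month = $954.00 / 24 = $39.75
New monthly escrow = $607.06 + $39.75 = $646.81

$646.81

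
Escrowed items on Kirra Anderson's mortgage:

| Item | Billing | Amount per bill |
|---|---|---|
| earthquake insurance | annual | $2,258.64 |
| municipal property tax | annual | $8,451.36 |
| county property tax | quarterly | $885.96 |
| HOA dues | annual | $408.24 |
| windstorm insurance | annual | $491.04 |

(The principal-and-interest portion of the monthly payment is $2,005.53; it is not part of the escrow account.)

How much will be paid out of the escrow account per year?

Earthquake insurance — $2,258.64 per year
Municipal property tax — $8,451.36 per year
County property tax — $885.96 × 4 = $3,543.84 per year
HOA dues — $408.24 per year
Windstorm insurance — $491.04 per year
Total annual escrow = $15,153.12

$15,153.12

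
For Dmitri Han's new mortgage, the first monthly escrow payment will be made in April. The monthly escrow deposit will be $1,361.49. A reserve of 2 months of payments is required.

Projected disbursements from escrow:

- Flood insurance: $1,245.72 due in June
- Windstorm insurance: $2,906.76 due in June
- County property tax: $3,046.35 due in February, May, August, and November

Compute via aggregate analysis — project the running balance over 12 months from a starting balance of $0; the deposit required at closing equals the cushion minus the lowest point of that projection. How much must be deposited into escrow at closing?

Cushion = 2 × $1,361.49 = $2,722.98
Trial balance (start $0, +$1,361.49 each month, − disbursements):
  Apr: +$1,361.49 → $1,361.49
  May: +$1,361.49 − $3,046.35 → -$323.37
  Jun: +$1,361.49 − $4,152.48 → -$3,114.36
  Jul: +$1,361.49 → -$1,752.87
  Aug: +$1,361.49 − $3,046.35 → -$3,437.73
  Sep: +$1,361.49 → -$2,076.24
  Oct: +$1,361.49 → -$714.75
  Nov: +$1,361.49 − $3,046.35 → -$2,399.61
  Dec: +$1,361.49 → -$1,038.12
  Jan: +$1,361.49 → $323.37
  Feb: +$1,361.49 − $3,046.35 → -$1,361.49
  Mar: +$1,361.49 → $0.00
Lowest trial balance = -$3,437.73 (Aug)
Initial deposit = cushion − low point = $2,722.98 − (-$3,437.73) = $6,160.71

$6,160.71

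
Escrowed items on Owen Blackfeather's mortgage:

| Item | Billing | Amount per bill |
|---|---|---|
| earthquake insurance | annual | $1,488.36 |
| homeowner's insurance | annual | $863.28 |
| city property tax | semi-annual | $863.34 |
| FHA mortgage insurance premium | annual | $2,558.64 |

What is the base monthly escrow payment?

Earthquake insurance = $1,488.36/yr
Homeowner's insurance = $863.28/yr
City property tax = $863.34 × 2 = $1,726.68/yr
FHA mortgage insurance premium = $2,558.64/yr
Total annual escrow = $6,636.96
Monthly = $6,636.96 / 12 = $553.08

$553.08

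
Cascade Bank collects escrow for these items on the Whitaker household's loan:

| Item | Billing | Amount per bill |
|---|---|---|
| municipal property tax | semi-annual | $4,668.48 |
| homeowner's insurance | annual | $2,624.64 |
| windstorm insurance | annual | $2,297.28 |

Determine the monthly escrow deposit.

Municipal property tax = $4,668.48 × 2 = $9,336.96/yr
Homeowner's insurance = $2,624.64/yr
Windstorm insurance = $2,297.28/yr
Annual escrow total = $9,336.96 + $2,624.64 + $2,297.28 = $14,258.88
Per month = $14,258.88 / 12 = $1,188.24

$1,188.24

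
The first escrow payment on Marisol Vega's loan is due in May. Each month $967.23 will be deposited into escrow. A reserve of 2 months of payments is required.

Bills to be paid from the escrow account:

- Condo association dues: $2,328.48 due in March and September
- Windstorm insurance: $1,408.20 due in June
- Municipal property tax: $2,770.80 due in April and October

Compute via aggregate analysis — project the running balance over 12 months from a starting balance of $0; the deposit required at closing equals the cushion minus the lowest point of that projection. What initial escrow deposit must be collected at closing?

$2,638.56

Cushion = 2 × $967.23 = $1,934.46
Trial balance (start $0, +$967.23 each month, − disbursements):
  May: +$967.23 → $967.23
  Jun: +$967.23 − $1,408.20 → $526.26
  Jul: +$967.23 → $1,493.49
  Aug: +$967.23 → $2,460.72
  Sep: +$967.23 − $2,328.48 → $1,099.47
  Oct: +$967.23 − $2,770.80 → -$704.10
  Nov: +$967.23 → $263.13
  Dec: +$967.23 → $1,230.36
  Jan: +$967.23 → $2,197.59
  Feb: +$967.23 → $3,164.82
  Mar: +$967.23 − $2,328.48 → $1,803.57
  Apr: +$967.23 − $2,770.80 → $0.00
Lowest trial balance = -$704.10 (Oct)
Initial deposit = cushion − low point = $1,934.46 − (-$704.10) = $2,638.56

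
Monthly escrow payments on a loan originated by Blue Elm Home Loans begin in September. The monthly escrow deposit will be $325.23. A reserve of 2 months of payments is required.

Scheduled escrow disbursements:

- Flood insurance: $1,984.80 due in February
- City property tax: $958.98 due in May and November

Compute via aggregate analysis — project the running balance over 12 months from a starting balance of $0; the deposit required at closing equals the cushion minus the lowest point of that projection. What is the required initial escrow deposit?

$1,642.86

Cushion = 2 × $325.23 = $650.46
Trial balance (start $0, +$325.23 each month, − disbursements):
  Sep: +$325.23 → $325.23
  Oct: +$325.23 → $650.46
  Nov: +$325.23 − $958.98 → $16.71
  Dec: +$325.23 → $341.94
  Jan: +$325.23 → $667.17
  Feb: +$325.23 − $1,984.80 → -$992.40
  Mar: +$325.23 → -$667.17
  Apr: +$325.23 → -$341.94
  May: +$325.23 − $958.98 → -$975.69
  Jun: +$325.23 → -$650.46
  Jul: +$325.23 → -$325.23
  Aug: +$325.23 → $0.00
Lowest trial balance = -$992.40 (Feb)
Initial deposit = cushion − low point = $650.46 − (-$992.40) = $1,642.86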